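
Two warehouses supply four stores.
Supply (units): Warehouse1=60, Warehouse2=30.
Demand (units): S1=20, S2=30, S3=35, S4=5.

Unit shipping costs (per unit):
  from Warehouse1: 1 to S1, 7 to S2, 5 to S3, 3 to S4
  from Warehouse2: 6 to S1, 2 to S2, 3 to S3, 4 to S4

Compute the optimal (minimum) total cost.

270

Optimal allocation:
  Warehouse1->S1: 20 × 1 = 20
  Warehouse1->S3: 35 × 5 = 175
  Warehouse1->S4: 5 × 3 = 15
  Warehouse2->S2: 30 × 2 = 60
Total = 20 + 175 + 15 + 60 = 270.
(Supply check: Warehouse1 ships 60; Warehouse2 ships 30.)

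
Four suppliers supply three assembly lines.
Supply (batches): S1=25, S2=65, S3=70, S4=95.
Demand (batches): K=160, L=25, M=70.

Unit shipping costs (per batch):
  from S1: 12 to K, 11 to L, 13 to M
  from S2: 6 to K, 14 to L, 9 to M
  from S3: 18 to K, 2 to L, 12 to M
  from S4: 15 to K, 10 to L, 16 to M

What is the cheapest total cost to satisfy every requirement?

2730

An optimal shipping plan:
  S1 to M: 25 × 13 = 325
  S2 to K: 65 × 6 = 390
  S3 to L: 25 × 2 = 50
  S3 to M: 45 × 12 = 540
  S4 to K: 95 × 15 = 1425
Total = 325 + 390 + 50 + 540 + 1425 = 2730.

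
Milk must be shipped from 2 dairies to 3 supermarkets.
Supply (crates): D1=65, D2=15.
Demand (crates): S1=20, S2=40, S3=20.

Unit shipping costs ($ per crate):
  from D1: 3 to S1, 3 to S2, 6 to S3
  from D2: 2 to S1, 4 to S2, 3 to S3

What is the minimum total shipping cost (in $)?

255

One minimum-cost allocation:
  D1–S1: 20 × $3 = $60
  D1–S2: 40 × $3 = $120
  D1–S3: 5 × $6 = $30
  D2–S3: 15 × $3 = $45
Total = 60 + 120 + 30 + 45 = $255.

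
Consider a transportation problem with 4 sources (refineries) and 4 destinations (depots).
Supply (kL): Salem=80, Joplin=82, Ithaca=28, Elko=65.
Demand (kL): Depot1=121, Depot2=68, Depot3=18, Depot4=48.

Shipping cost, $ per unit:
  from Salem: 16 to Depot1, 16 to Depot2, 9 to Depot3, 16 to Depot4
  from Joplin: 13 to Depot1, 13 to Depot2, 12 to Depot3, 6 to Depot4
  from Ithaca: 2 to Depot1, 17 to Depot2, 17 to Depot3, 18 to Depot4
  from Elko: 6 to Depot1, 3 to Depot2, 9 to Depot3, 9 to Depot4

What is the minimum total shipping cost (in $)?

2135

An optimal shipping plan:
  Salem to Depot1: 59 × $16 = $944
  Salem to Depot2: 3 × $16 = $48
  Salem to Depot3: 18 × $9 = $162
  Joplin to Depot1: 34 × $13 = $442
  Joplin to Depot4: 48 × $6 = $288
  Ithaca to Depot1: 28 × $2 = $56
  Elko to Depot2: 65 × $3 = $195
Total = 944 + 48 + 162 + 442 + 288 + 56 + 195 = $2135.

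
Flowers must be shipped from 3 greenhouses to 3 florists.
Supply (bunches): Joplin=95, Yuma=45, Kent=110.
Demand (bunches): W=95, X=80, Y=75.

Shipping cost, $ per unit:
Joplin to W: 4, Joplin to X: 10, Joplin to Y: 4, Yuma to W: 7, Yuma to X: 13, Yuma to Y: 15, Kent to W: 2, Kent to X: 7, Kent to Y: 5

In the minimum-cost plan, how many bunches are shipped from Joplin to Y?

75

Solving gives:
  Joplin->W: 20 bunches
  Joplin->Y: 75 bunches
  Yuma->W: 45 bunches
  Kent->W: 30 bunches
  Kent->X: 80 bunches
Total cost = $1315.
So Joplin→Y carries 75 bunches.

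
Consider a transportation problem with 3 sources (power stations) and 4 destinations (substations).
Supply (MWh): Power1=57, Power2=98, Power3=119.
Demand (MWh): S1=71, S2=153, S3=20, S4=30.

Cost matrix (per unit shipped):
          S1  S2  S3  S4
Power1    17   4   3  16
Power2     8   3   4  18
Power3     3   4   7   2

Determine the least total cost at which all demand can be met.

847

An optimal shipping plan:
  Power1->S2: 37 × 4 = 148
  Power1->S3: 20 × 3 = 60
  Power2->S2: 98 × 3 = 294
  Power3->S1: 71 × 3 = 213
  Power3->S2: 18 × 4 = 72
  Power3->S4: 30 × 2 = 60
Total = 148 + 60 + 294 + 213 + 72 + 60 = 847.
(Supply check: Power1 ships 57; Power2 ships 98; Power3 ships 119.)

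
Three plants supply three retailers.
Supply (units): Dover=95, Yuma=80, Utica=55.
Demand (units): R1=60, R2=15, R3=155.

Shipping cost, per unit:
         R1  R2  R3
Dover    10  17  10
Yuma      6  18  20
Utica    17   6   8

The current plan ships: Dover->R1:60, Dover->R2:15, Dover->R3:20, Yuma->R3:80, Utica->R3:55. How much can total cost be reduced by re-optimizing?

975

Current plan cost = 60·10 + 15·17 + 20·10 + 80·20 + 55·8 = 3095.
Optimal plan:
  Dover to R3: 95 × 10 = 950
  Yuma to R1: 60 × 6 = 360
  Yuma to R3: 20 × 20 = 400
  Utica to R2: 15 × 6 = 90
  Utica to R3: 40 × 8 = 320
Optimal cost = 2120.
Saving = 3095 − 2120 = 975.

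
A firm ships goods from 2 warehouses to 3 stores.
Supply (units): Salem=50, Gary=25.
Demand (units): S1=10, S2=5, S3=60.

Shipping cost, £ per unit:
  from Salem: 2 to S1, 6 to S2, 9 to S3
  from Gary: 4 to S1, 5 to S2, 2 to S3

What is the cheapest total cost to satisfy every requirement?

Optimal allocation:
  Salem–S1: 10 × £2 = £20
  Salem–S2: 5 × £6 = £30
  Salem–S3: 35 × £9 = £315
  Gary–S3: 25 × £2 = £50
Total = 20 + 30 + 315 + 50 = £415.
(Supply check: Salem ships 50; Gary ships 25.)

415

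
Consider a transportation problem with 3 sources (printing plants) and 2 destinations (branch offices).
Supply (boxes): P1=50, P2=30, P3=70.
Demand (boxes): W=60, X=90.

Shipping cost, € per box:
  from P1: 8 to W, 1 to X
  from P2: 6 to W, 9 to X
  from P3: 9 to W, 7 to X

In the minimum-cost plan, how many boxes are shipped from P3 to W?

30

Solving gives:
  P1 to X: 50 × €1 = €50
  P2 to W: 30 × €6 = €180
  P3 to W: 30 × €9 = €270
  P3 to X: 40 × €7 = €280
Total cost = €780.
So P3→W carries 30 boxes.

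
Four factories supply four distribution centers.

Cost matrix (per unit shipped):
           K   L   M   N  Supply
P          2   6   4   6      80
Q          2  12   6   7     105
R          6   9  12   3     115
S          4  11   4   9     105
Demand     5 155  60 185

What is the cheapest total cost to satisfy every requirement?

2420

Optimal allocation:
  P to L: 80 × 6 = 480
  Q to K: 5 × 2 = 10
  Q to L: 30 × 12 = 360
  Q to N: 70 × 7 = 490
  R to N: 115 × 3 = 345
  S to L: 45 × 11 = 495
  S to M: 60 × 4 = 240
Total = 480 + 10 + 360 + 490 + 345 + 495 + 240 = 2420.
(Supply check: P ships 80; Q ships 105; R ships 115; S ships 105.)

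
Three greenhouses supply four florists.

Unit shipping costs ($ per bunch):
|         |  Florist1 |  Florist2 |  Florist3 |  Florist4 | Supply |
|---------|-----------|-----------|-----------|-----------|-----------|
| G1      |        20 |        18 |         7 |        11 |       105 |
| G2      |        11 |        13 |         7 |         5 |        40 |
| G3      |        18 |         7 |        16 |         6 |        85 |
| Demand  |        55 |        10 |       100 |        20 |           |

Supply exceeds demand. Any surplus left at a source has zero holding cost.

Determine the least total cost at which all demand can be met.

An optimal shipping plan:
  G1->Florist3: 100 × $7 = $700
  G2->Florist1: 40 × $11 = $440
  G3->Florist1: 15 × $18 = $270
  G3->Florist2: 10 × $7 = $70
  G3->Florist4: 20 × $6 = $120
Total = 700 + 440 + 270 + 70 + 120 = $1600.

1600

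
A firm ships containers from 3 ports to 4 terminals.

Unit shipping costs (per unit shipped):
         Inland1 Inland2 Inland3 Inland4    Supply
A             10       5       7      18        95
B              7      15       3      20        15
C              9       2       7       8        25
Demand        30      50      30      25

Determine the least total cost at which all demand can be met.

One minimum-cost allocation:
  A→Inland1: 30 × 10 = 300
  A→Inland2: 50 × 5 = 250
  A→Inland3: 15 × 7 = 105
  B→Inland3: 15 × 3 = 45
  C→Inland4: 25 × 8 = 200
Total = 300 + 250 + 105 + 45 + 200 = 900.
(Supply check: A ships 95; B ships 15; C ships 25.)

900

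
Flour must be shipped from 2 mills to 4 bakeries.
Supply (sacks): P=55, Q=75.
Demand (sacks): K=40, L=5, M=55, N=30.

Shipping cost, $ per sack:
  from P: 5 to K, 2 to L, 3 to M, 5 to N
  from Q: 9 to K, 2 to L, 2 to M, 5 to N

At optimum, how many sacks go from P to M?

Solving gives:
  P→K: 40 × $5 = $200
  P→L: 5 × $2 = $10
  P→N: 10 × $5 = $50
  Q→M: 55 × $2 = $110
  Q→N: 20 × $5 = $100
Total cost = $470.
The route P→M is not used.

0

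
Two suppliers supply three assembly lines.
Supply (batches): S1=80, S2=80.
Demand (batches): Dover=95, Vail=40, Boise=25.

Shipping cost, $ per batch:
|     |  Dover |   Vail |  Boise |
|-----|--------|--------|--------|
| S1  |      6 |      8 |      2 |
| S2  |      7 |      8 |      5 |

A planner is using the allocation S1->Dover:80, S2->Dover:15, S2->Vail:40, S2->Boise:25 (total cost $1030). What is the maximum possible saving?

Current plan cost = 80·6 + 15·7 + 40·8 + 25·5 = $1030.
Optimal plan:
  S1→Dover: 55 × $6 = $330
  S1→Boise: 25 × $2 = $50
  S2→Dover: 40 × $7 = $280
  S2→Vail: 40 × $8 = $320
Optimal cost = $980.
Saving = 1030 − 980 = $50.

50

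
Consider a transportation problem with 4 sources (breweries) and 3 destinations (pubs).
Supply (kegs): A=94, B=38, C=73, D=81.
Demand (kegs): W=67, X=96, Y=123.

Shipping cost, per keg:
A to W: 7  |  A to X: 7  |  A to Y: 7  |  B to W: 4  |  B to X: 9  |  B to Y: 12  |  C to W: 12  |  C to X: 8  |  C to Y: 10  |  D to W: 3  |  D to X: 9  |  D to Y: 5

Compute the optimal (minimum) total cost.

1741

A cheapest plan:
  A to X: 23 × 7 = 161
  A to Y: 71 × 7 = 497
  B to W: 38 × 4 = 152
  C to X: 73 × 8 = 584
  D to W: 29 × 3 = 87
  D to Y: 52 × 5 = 260
Total = 161 + 497 + 152 + 584 + 87 + 260 = 1741.
(Supply check: A ships 94; B ships 38; C ships 73; D ships 81.)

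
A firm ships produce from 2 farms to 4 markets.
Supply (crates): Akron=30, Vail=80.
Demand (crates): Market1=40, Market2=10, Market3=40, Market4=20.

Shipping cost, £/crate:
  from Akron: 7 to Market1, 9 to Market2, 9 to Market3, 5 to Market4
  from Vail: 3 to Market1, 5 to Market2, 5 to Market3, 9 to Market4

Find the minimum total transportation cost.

510

Optimal allocation:
  Akron–Market1: 10 × £7 = £70
  Akron–Market4: 20 × £5 = £100
  Vail–Market1: 30 × £3 = £90
  Vail–Market2: 10 × £5 = £50
  Vail–Market3: 40 × £5 = £200
Total = 70 + 100 + 90 + 50 + 200 = £510.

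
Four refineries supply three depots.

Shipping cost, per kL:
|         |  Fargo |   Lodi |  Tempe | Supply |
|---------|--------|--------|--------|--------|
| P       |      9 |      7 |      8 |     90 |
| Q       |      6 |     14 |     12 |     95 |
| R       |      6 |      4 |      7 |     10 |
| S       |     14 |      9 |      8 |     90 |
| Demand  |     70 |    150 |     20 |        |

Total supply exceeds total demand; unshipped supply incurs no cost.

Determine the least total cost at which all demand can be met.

1700

Optimal allocation:
  P→Lodi: 90 kL
  Q→Fargo: 70 kL
  R→Lodi: 10 kL
  S→Lodi: 50 kL
  S→Tempe: 20 kL
Total cost = 1700.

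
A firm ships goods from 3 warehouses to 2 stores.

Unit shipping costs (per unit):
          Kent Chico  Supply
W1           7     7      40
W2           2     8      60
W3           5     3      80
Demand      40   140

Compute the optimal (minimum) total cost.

760

An optimal shipping plan:
  W1→Chico: 40 × 7 = 280
  W2→Kent: 40 × 2 = 80
  W2→Chico: 20 × 8 = 160
  W3→Chico: 80 × 3 = 240
Total = 280 + 80 + 160 + 240 = 760.
(Supply check: W1 ships 40; W2 ships 60; W3 ships 80.)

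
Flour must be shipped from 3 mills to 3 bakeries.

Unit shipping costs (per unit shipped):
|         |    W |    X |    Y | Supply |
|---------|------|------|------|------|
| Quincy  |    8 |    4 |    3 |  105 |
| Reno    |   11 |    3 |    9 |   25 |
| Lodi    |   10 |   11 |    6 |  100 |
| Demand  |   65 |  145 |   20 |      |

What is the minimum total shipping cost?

1430

An optimal shipping plan:
  Quincy–X: 105 sacks
  Reno–X: 25 sacks
  Lodi–W: 65 sacks
  Lodi–X: 15 sacks
  Lodi–Y: 20 sacks
Total cost = 1430.
(Supply check: Quincy ships 105; Reno ships 25; Lodi ships 100.)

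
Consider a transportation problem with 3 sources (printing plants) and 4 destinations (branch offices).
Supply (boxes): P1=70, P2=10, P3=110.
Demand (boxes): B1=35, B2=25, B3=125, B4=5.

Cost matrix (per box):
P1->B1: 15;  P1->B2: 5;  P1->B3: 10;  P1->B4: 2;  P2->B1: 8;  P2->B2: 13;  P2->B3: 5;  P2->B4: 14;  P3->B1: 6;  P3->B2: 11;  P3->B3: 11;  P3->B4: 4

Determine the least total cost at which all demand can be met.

1620

Optimal allocation:
  P1 to B2: 25 boxes
  P1 to B3: 40 boxes
  P1 to B4: 5 boxes
  P2 to B3: 10 boxes
  P3 to B1: 35 boxes
  P3 to B3: 75 boxes
Total cost = 1620.
(Supply check: P1 ships 70; P2 ships 10; P3 ships 110.)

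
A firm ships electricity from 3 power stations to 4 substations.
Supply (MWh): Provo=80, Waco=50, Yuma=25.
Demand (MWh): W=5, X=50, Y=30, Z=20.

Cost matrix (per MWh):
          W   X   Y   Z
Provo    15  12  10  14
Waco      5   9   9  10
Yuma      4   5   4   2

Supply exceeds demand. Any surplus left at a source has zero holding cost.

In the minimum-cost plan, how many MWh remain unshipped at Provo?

An optimal plan:
  Provo->Y: 30 MWh
  Waco->W: 5 MWh
  Waco->X: 45 MWh
  Yuma->X: 5 MWh
  Yuma->Z: 20 MWh
Total cost = 795.
Provo ships 30 of its 80, leaving 50.

50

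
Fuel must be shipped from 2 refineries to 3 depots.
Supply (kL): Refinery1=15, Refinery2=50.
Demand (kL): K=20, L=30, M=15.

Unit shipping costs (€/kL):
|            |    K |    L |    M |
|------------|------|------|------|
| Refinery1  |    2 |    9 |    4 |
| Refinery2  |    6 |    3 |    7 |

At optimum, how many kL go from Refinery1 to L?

0

Solving gives:
  Refinery1 to K: 15 × €2 = €30
  Refinery2 to K: 5 × €6 = €30
  Refinery2 to L: 30 × €3 = €90
  Refinery2 to M: 15 × €7 = €105
Total cost = €255.
The route Refinery1→L is not used.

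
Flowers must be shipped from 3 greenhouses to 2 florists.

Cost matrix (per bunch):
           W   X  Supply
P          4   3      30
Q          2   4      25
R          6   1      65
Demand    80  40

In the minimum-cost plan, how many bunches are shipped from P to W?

Solving gives:
  P→W: 30 × 4 = 120
  Q→W: 25 × 2 = 50
  R→W: 25 × 6 = 150
  R→X: 40 × 1 = 40
Total cost = 360.
So P→W carries 30 bunches.

30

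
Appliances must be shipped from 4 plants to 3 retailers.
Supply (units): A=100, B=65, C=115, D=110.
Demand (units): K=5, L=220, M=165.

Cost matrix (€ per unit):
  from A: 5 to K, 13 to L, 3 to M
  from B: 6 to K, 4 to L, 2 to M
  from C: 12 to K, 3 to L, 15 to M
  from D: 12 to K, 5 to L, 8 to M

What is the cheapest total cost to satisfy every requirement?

One minimum-cost allocation:
  A→K: 5 × €5 = €25
  A→M: 95 × €3 = €285
  B→M: 65 × €2 = €130
  C→L: 115 × €3 = €345
  D→L: 105 × €5 = €525
  D→M: 5 × €8 = €40
Total = 25 + 285 + 130 + 345 + 525 + 40 = €1350.

1350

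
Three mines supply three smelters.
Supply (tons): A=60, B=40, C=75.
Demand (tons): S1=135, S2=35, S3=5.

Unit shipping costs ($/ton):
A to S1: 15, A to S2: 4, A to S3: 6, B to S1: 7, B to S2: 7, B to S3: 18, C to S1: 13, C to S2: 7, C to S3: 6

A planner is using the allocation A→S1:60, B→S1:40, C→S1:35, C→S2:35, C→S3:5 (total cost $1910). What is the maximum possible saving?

Current plan cost = 60·15 + 40·7 + 35·13 + 35·7 + 5·6 = $1910.
Optimal plan:
  A–S1: 20 × $15 = $300
  A–S2: 35 × $4 = $140
  A–S3: 5 × $6 = $30
  B–S1: 40 × $7 = $280
  C–S1: 75 × $13 = $975
Optimal cost = $1725.
Saving = 1910 − 1725 = $185.

185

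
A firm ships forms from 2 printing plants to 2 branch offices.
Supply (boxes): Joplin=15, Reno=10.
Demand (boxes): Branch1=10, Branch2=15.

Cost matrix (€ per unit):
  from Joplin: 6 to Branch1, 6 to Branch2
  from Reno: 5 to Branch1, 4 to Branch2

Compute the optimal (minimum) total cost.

130

An optimal shipping plan:
  Joplin to Branch1: 10 × €6 = €60
  Joplin to Branch2: 5 × €6 = €30
  Reno to Branch2: 10 × €4 = €40
Total = 60 + 30 + 40 = €130.
(Supply check: Joplin ships 15; Reno ships 10.)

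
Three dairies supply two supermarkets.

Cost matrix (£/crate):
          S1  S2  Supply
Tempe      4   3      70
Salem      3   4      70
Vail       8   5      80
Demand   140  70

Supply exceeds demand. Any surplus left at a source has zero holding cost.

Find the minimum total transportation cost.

840

A cheapest plan:
  Tempe→S1: 70 × £4 = £280
  Salem→S1: 70 × £3 = £210
  Vail→S2: 70 × £5 = £350
Total = 280 + 210 + 350 = £840.
(Supply check: Tempe ships 70; Salem ships 70; Vail ships 70.)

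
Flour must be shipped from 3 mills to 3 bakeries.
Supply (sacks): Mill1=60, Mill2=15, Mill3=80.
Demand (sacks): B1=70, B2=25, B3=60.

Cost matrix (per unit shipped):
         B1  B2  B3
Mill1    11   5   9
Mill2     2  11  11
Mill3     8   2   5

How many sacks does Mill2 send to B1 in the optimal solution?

15

Solving gives:
  Mill1 to B1: 35 × 11 = 385
  Mill1 to B2: 25 × 5 = 125
  Mill2 to B1: 15 × 2 = 30
  Mill3 to B1: 20 × 8 = 160
  Mill3 to B3: 60 × 5 = 300
Total cost = 1000.
So Mill2→B1 carries 15 sacks.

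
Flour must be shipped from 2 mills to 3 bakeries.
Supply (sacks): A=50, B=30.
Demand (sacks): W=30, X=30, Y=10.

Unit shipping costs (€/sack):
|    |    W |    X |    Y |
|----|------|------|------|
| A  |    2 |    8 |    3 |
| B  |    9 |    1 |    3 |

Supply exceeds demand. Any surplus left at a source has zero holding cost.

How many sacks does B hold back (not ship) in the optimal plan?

0

Minimum-cost shipments:
  A→W: 30 sacks
  A→Y: 10 sacks
  B→X: 30 sacks
Total cost = €120.
B ships 30 of its 30, leaving 0.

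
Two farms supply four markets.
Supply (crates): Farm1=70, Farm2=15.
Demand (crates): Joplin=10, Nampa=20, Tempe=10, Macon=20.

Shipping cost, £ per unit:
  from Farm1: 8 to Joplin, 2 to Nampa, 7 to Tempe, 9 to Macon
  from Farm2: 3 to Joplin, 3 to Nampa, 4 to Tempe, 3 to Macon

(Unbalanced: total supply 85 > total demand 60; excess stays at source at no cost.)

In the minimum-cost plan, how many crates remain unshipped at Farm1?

An optimal plan:
  Farm1→Joplin: 10 crates
  Farm1→Nampa: 20 crates
  Farm1→Tempe: 10 crates
  Farm1→Macon: 5 crates
  Farm2→Macon: 15 crates
Total cost = £280.
Farm1 ships 45 of its 70, leaving 25.

25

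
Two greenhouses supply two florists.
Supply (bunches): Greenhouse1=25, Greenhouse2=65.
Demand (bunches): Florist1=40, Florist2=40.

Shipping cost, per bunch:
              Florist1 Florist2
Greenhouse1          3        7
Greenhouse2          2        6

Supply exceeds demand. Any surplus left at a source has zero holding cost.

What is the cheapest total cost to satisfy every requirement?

One minimum-cost allocation:
  Greenhouse1–Florist1: 15 bunches
  Greenhouse2–Florist1: 25 bunches
  Greenhouse2–Florist2: 40 bunches
Total cost = 335.

335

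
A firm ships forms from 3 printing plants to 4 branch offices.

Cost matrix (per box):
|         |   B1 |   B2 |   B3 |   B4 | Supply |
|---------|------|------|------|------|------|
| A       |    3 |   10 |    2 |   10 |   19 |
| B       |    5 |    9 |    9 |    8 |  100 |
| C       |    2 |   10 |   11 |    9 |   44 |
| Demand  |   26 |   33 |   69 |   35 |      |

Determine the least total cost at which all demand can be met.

1135

One minimum-cost allocation:
  A->B3: 19 × 2 = 38
  B->B2: 33 × 9 = 297
  B->B3: 50 × 9 = 450
  B->B4: 17 × 8 = 136
  C->B1: 26 × 2 = 52
  C->B4: 18 × 9 = 162
Total = 38 + 297 + 450 + 136 + 52 + 162 = 1135.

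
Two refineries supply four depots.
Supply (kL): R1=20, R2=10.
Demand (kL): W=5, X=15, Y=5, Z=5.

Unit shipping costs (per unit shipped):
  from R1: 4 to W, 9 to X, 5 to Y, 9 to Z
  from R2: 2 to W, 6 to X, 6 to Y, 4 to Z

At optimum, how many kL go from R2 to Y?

0

The minimum-cost plan:
  R1 to W: 5 × 4 = 20
  R1 to X: 10 × 9 = 90
  R1 to Y: 5 × 5 = 25
  R2 to X: 5 × 6 = 30
  R2 to Z: 5 × 4 = 20
Total cost = 185.
The route R2→Y is not used.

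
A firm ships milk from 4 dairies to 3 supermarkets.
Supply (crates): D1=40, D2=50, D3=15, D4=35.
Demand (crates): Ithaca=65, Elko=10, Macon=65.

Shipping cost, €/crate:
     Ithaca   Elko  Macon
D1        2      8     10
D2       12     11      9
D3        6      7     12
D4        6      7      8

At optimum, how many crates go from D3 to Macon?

0

Optimal shipments:
  D1->Ithaca: 40 crates
  D2->Macon: 50 crates
  D3->Ithaca: 15 crates
  D4->Ithaca: 10 crates
  D4->Elko: 10 crates
  D4->Macon: 15 crates
Total cost = €870.
The route D3→Macon is not used.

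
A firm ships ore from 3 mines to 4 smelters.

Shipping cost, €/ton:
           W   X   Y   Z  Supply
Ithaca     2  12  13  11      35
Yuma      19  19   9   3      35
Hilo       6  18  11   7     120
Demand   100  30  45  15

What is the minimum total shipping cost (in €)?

1440

Optimal allocation:
  Ithaca→W: 5 × €2 = €10
  Ithaca→X: 30 × €12 = €360
  Yuma→Y: 20 × €9 = €180
  Yuma→Z: 15 × €3 = €45
  Hilo→W: 95 × €6 = €570
  Hilo→Y: 25 × €11 = €275
Total = 10 + 360 + 180 + 45 + 570 + 275 = €1440.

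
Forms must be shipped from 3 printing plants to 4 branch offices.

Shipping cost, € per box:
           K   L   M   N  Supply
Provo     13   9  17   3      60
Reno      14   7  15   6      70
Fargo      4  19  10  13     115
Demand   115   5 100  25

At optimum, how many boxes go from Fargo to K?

Optimal shipments:
  Provo–L: 5 × €9 = €45
  Provo–M: 30 × €17 = €510
  Provo–N: 25 × €3 = €75
  Reno–M: 70 × €15 = €1050
  Fargo–K: 115 × €4 = €460
Total cost = €2140.
So Fargo→K carries 115 boxes.

115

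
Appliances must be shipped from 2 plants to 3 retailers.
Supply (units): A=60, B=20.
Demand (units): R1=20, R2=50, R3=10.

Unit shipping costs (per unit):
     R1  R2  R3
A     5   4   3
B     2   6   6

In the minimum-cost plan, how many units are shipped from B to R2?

0

Solving gives:
  A–R2: 50 × 4 = 200
  A–R3: 10 × 3 = 30
  B–R1: 20 × 2 = 40
Total cost = 270.
The route B→R2 is not used.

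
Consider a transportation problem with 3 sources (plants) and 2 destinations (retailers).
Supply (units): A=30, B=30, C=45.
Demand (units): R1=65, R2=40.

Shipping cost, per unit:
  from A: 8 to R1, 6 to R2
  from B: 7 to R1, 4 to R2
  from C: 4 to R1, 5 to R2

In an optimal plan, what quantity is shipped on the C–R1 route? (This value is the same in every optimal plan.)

45

Optimal shipments:
  A to R1: 20 × 8 = 160
  A to R2: 10 × 6 = 60
  B to R2: 30 × 4 = 120
  C to R1: 45 × 4 = 180
Total cost = 520.
So C→R1 carries 45 units.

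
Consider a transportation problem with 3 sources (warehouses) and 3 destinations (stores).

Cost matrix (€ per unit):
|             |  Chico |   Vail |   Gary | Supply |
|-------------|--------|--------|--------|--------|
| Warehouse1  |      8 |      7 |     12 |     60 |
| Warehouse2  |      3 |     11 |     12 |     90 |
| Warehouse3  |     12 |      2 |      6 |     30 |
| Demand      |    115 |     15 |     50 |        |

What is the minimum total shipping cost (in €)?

995

A cheapest plan:
  Warehouse1 to Chico: 25 units
  Warehouse1 to Vail: 15 units
  Warehouse1 to Gary: 20 units
  Warehouse2 to Chico: 90 units
  Warehouse3 to Gary: 30 units
Total cost = €995.
(Supply check: Warehouse1 ships 60; Warehouse2 ships 90; Warehouse3 ships 30.)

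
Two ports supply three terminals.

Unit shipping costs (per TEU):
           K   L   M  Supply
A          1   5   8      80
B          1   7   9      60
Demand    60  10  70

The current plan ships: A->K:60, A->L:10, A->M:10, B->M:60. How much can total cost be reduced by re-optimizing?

Current plan cost = 60·1 + 10·5 + 10·8 + 60·9 = 730.
Optimal plan:
  A->L: 10 × 5 = 50
  A->M: 70 × 8 = 560
  B->K: 60 × 1 = 60
Optimal cost = 670.
Saving = 730 − 670 = 60.

60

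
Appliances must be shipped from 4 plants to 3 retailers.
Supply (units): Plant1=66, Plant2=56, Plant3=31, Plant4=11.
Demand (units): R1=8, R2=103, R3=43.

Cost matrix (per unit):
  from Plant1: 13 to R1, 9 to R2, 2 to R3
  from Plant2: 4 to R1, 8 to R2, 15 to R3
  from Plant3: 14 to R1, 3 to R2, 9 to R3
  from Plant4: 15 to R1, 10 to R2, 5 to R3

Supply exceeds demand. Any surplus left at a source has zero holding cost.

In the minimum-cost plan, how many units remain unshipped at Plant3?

0

Minimum-cost shipments:
  Plant1 to R2: 23 units
  Plant1 to R3: 43 units
  Plant2 to R1: 8 units
  Plant2 to R2: 48 units
  Plant3 to R2: 31 units
  Plant4 to R2: 1 units
Total cost = 812.
Plant3 ships 31 of its 31, leaving 0.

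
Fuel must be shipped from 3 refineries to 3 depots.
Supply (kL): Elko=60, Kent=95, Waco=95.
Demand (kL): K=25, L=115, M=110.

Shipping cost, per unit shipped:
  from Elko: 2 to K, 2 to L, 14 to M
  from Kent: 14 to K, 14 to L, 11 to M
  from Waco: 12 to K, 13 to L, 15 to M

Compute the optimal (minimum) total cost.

An optimal shipping plan:
  Elko->L: 60 × 2 = 120
  Kent->M: 95 × 11 = 1045
  Waco->K: 25 × 12 = 300
  Waco->L: 55 × 13 = 715
  Waco->M: 15 × 15 = 225
Total = 120 + 1045 + 300 + 715 + 225 = 2405.

2405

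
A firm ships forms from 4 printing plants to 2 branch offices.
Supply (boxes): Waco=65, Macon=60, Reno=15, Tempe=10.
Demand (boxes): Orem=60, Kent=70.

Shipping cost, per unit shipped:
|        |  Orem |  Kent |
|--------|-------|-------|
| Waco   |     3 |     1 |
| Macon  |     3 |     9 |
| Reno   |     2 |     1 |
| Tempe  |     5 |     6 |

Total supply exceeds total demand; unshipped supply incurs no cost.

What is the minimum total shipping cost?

240

One minimum-cost allocation:
  Waco to Kent: 65 × 1 = 65
  Macon to Orem: 50 × 3 = 150
  Reno to Orem: 10 × 2 = 20
  Reno to Kent: 5 × 1 = 5
Total = 65 + 150 + 20 + 5 = 240.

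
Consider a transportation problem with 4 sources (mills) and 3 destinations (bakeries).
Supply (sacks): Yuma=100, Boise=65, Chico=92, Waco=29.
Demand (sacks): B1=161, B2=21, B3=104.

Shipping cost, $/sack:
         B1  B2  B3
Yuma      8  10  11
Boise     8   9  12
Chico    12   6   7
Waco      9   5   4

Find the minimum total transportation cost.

2067

One minimum-cost allocation:
  Yuma to B1: 100 × $8 = $800
  Boise to B1: 61 × $8 = $488
  Boise to B2: 4 × $9 = $36
  Chico to B2: 17 × $6 = $102
  Chico to B3: 75 × $7 = $525
  Waco to B3: 29 × $4 = $116
Total = 800 + 488 + 36 + 102 + 525 + 116 = $2067.
(Supply check: Yuma ships 100; Boise ships 65; Chico ships 92; Waco ships 29.)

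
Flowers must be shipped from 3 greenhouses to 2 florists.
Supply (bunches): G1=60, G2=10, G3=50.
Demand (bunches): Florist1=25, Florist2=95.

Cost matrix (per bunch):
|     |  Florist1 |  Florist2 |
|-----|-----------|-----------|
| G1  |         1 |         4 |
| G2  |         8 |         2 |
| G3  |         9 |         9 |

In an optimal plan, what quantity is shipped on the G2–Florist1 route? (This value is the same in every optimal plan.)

Optimal shipments:
  G1->Florist1: 25 × 1 = 25
  G1->Florist2: 35 × 4 = 140
  G2->Florist2: 10 × 2 = 20
  G3->Florist2: 50 × 9 = 450
Total cost = 635.
The route G2→Florist1 is not used.

0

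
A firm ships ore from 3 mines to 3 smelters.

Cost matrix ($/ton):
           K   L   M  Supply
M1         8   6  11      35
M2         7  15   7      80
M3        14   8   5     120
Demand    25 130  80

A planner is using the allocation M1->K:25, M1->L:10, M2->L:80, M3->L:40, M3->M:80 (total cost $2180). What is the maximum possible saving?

Current plan cost = 25·8 + 10·6 + 80·15 + 40·8 + 80·5 = $2180.
Optimal plan:
  M1 to L: 35 × $6 = $210
  M2 to K: 25 × $7 = $175
  M2 to M: 55 × $7 = $385
  M3 to L: 95 × $8 = $760
  M3 to M: 25 × $5 = $125
Optimal cost = $1655.
Saving = 2180 − 1655 = $525.

525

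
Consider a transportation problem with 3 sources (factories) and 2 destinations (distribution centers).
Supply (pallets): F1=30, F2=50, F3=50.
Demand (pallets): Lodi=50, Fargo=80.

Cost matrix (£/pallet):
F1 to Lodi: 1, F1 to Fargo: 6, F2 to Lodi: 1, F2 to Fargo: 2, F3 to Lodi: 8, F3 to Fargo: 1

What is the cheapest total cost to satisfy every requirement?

160

An optimal shipping plan:
  F1→Lodi: 30 × £1 = £30
  F2→Lodi: 20 × £1 = £20
  F2→Fargo: 30 × £2 = £60
  F3→Fargo: 50 × £1 = £50
Total = 30 + 20 + 60 + 50 = £160.
(Supply check: F1 ships 30; F2 ships 50; F3 ships 50.)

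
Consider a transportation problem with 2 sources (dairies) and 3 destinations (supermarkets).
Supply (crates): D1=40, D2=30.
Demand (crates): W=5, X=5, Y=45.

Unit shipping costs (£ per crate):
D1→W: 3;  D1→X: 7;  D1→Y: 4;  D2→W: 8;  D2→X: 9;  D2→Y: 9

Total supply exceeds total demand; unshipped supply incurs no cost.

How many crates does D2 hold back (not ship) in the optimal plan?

15

Minimum-cost shipments:
  D1 to W: 5 × £3 = £15
  D1 to Y: 35 × £4 = £140
  D2 to X: 5 × £9 = £45
  D2 to Y: 10 × £9 = £90
Total cost = £290.
D2 ships 15 of its 30, leaving 15.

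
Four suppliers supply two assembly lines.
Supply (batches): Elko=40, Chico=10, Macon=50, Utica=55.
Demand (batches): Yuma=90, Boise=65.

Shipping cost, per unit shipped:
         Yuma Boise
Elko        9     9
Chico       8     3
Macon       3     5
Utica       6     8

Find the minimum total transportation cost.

Optimal allocation:
  Elko->Boise: 40 × 9 = 360
  Chico->Boise: 10 × 3 = 30
  Macon->Yuma: 50 × 3 = 150
  Utica->Yuma: 40 × 6 = 240
  Utica->Boise: 15 × 8 = 120
Total = 360 + 30 + 150 + 240 + 120 = 900.

900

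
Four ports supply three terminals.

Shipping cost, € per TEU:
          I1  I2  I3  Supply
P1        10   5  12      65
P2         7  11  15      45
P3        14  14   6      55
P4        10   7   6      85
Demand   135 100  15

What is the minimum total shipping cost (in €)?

A cheapest plan:
  P1 to I2: 65 TEU
  P2 to I1: 45 TEU
  P3 to I1: 40 TEU
  P3 to I3: 15 TEU
  P4 to I1: 50 TEU
  P4 to I2: 35 TEU
Total cost = €2035.
(Supply check: P1 ships 65; P2 ships 45; P3 ships 55; P4 ships 85.)

2035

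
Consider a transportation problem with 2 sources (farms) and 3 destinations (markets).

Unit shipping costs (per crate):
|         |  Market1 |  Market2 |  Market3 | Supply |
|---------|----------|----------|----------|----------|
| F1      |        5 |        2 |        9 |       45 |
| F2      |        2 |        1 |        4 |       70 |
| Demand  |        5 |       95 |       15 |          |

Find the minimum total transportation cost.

An optimal shipping plan:
  F1–Market2: 45 × 2 = 90
  F2–Market1: 5 × 2 = 10
  F2–Market2: 50 × 1 = 50
  F2–Market3: 15 × 4 = 60
Total = 90 + 10 + 50 + 60 = 210.
(Supply check: F1 ships 45; F2 ships 70.)

210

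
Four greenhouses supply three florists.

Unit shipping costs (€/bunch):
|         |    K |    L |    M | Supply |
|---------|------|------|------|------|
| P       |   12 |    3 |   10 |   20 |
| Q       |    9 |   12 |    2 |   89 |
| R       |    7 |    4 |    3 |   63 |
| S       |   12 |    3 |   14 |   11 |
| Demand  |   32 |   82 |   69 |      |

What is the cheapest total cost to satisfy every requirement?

One minimum-cost allocation:
  P to L: 20 bunches
  Q to K: 20 bunches
  Q to M: 69 bunches
  R to K: 12 bunches
  R to L: 51 bunches
  S to L: 11 bunches
Total cost = €699.

699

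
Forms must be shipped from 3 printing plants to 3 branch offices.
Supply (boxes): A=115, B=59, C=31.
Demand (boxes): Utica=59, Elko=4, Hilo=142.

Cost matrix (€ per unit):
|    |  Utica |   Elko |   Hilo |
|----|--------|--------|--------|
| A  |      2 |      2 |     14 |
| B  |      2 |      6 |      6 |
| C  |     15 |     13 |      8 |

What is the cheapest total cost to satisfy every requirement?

1456

One minimum-cost allocation:
  A to Utica: 59 × €2 = €118
  A to Elko: 4 × €2 = €8
  A to Hilo: 52 × €14 = €728
  B to Hilo: 59 × €6 = €354
  C to Hilo: 31 × €8 = €248
Total = 118 + 8 + 728 + 354 + 248 = €1456.
(Supply check: A ships 115; B ships 59; C ships 31.)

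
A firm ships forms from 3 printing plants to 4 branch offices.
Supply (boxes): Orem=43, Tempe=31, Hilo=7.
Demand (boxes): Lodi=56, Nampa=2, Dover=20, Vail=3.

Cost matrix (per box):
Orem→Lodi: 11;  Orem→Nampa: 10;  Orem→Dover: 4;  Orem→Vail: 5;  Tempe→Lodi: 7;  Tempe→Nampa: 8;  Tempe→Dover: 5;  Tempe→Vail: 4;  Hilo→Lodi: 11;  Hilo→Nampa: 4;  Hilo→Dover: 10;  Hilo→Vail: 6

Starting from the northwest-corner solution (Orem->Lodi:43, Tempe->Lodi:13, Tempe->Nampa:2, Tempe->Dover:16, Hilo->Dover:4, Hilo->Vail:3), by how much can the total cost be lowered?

123

Current plan cost = 43·11 + 13·7 + 2·8 + 16·5 + 4·10 + 3·6 = 718.
Optimal plan:
  Orem->Lodi: 20 × 11 = 220
  Orem->Dover: 20 × 4 = 80
  Orem->Vail: 3 × 5 = 15
  Tempe->Lodi: 31 × 7 = 217
  Hilo->Lodi: 5 × 11 = 55
  Hilo->Nampa: 2 × 4 = 8
Optimal cost = 595.
Saving = 718 − 595 = 123.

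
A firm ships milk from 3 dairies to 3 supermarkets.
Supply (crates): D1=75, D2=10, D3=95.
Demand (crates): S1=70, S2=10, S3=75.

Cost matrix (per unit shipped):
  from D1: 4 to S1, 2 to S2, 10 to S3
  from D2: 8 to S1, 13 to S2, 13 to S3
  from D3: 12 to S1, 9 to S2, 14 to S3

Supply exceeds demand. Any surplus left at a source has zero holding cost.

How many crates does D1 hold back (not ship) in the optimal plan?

Minimum-cost shipments:
  D1–S1: 65 crates
  D1–S2: 10 crates
  D2–S1: 5 crates
  D2–S3: 5 crates
  D3–S3: 70 crates
Total cost = 1365.
D1 ships 75 of its 75, leaving 0.

0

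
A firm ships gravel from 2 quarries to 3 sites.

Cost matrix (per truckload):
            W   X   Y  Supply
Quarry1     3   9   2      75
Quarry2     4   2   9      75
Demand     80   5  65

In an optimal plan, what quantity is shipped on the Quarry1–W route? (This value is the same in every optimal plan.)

10

Optimal shipments:
  Quarry1→W: 10 × 3 = 30
  Quarry1→Y: 65 × 2 = 130
  Quarry2→W: 70 × 4 = 280
  Quarry2→X: 5 × 2 = 10
Total cost = 450.
So Quarry1→W carries 10 truckloads.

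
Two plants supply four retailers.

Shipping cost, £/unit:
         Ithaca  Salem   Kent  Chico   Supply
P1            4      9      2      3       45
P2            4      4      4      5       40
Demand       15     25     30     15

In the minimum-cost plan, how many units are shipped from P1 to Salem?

0

Optimal shipments:
  P1–Kent: 30 × £2 = £60
  P1–Chico: 15 × £3 = £45
  P2–Ithaca: 15 × £4 = £60
  P2–Salem: 25 × £4 = £100
Total cost = £265.
The route P1→Salem is not used.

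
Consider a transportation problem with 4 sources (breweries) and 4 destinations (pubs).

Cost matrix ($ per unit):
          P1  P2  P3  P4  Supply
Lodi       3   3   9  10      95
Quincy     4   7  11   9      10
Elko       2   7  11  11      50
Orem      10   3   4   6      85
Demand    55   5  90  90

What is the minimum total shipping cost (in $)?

1405

One minimum-cost allocation:
  Lodi to P1: 5 × $3 = $15
  Lodi to P2: 5 × $3 = $15
  Lodi to P3: 5 × $9 = $45
  Lodi to P4: 80 × $10 = $800
  Quincy to P4: 10 × $9 = $90
  Elko to P1: 50 × $2 = $100
  Orem to P3: 85 × $4 = $340
Total = 15 + 15 + 45 + 800 + 90 + 100 + 340 = $1405.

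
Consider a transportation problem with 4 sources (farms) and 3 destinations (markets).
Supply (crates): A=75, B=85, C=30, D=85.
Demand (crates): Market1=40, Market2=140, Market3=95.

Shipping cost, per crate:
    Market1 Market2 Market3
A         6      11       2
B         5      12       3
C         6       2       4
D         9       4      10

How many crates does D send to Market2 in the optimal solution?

85

Optimal shipments:
  A to Market2: 25 crates
  A to Market3: 50 crates
  B to Market1: 40 crates
  B to Market3: 45 crates
  C to Market2: 30 crates
  D to Market2: 85 crates
Total cost = 1110.
So D→Market2 carries 85 crates.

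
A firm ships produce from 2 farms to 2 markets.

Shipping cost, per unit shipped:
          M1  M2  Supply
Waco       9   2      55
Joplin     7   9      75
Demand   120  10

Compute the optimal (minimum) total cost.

950

An optimal shipping plan:
  Waco to M1: 45 × 9 = 405
  Waco to M2: 10 × 2 = 20
  Joplin to M1: 75 × 7 = 525
Total = 405 + 20 + 525 = 950.
(Supply check: Waco ships 55; Joplin ships 75.)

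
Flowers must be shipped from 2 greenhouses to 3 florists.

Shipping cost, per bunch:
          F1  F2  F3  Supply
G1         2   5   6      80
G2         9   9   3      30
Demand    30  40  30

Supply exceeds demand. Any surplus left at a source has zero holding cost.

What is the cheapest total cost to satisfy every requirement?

A cheapest plan:
  G1->F1: 30 × 2 = 60
  G1->F2: 40 × 5 = 200
  G2->F3: 30 × 3 = 90
Total = 60 + 200 + 90 = 350.

350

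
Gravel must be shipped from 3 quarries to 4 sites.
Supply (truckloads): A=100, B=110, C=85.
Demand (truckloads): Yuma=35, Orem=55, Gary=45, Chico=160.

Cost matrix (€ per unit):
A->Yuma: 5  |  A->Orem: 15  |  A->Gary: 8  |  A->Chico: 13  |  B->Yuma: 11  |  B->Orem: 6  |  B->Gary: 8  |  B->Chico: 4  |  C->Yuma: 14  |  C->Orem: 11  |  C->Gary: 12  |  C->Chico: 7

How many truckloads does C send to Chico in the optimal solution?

Optimal shipments:
  A to Yuma: 35 × €5 = €175
  A to Orem: 20 × €15 = €300
  A to Gary: 45 × €8 = €360
  B to Orem: 35 × €6 = €210
  B to Chico: 75 × €4 = €300
  C to Chico: 85 × €7 = €595
Total cost = €1940.
So C→Chico carries 85 truckloads.

85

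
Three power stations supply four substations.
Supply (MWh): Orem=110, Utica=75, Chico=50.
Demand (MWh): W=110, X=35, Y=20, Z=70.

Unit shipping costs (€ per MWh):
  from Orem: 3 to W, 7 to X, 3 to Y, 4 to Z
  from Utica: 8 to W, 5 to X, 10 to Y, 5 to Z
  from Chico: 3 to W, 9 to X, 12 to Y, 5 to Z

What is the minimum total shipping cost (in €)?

885

A cheapest plan:
  Orem to W: 60 × €3 = €180
  Orem to Y: 20 × €3 = €60
  Orem to Z: 30 × €4 = €120
  Utica to X: 35 × €5 = €175
  Utica to Z: 40 × €5 = €200
  Chico to W: 50 × €3 = €150
Total = 180 + 60 + 120 + 175 + 200 + 150 = €885.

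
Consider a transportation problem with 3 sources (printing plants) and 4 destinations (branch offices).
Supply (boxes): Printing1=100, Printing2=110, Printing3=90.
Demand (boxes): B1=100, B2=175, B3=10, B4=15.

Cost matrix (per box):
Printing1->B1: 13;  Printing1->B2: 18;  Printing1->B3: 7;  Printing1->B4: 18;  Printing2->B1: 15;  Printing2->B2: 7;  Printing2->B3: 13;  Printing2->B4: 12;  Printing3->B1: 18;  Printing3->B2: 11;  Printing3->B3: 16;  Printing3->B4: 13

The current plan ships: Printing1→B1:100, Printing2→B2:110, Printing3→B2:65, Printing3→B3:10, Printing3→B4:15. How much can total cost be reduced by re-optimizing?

Current plan cost = 100·13 + 110·7 + 65·11 + 10·16 + 15·13 = 3140.
Optimal plan:
  Printing1 to B1: 90 boxes
  Printing1 to B3: 10 boxes
  Printing2 to B2: 110 boxes
  Printing3 to B1: 10 boxes
  Printing3 to B2: 65 boxes
  Printing3 to B4: 15 boxes
Optimal cost = 3100.
Saving = 3140 − 3100 = 40.

40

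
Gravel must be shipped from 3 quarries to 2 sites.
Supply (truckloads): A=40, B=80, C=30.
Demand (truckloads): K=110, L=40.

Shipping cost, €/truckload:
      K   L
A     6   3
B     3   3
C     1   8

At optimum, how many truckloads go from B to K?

80

Solving gives:
  A to L: 40 × €3 = €120
  B to K: 80 × €3 = €240
  C to K: 30 × €1 = €30
Total cost = €390.
So B→K carries 80 truckloads.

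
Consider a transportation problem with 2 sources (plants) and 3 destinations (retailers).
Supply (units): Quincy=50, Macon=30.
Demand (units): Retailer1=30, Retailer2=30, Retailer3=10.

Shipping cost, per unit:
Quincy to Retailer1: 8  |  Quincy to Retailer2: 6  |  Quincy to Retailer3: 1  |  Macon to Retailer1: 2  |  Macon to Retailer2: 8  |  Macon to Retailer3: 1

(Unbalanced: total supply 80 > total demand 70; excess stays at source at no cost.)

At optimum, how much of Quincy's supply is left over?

An optimal plan:
  Quincy→Retailer2: 30 × 6 = 180
  Quincy→Retailer3: 10 × 1 = 10
  Macon→Retailer1: 30 × 2 = 60
Total cost = 250.
Quincy ships 40 of its 50, leaving 10.

10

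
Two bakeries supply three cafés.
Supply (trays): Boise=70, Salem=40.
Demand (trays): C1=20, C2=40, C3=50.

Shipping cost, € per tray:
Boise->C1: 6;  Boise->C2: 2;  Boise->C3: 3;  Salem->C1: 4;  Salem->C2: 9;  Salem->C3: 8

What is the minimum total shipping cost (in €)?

410

Optimal allocation:
  Boise->C2: 40 × €2 = €80
  Boise->C3: 30 × €3 = €90
  Salem->C1: 20 × €4 = €80
  Salem->C3: 20 × €8 = €160
Total = 80 + 90 + 80 + 160 = €410.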